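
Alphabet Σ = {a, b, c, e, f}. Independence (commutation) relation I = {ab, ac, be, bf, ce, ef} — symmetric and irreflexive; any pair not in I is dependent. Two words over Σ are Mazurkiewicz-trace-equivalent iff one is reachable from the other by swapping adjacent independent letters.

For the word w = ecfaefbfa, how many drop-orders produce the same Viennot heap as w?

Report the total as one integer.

piece 0:e — minimal
piece 1:c — minimal
piece 2:f rests on {1:c}
piece 3:a rests on {0:e, 2:f}
piece 4:e rests on {3:a}
piece 5:f rests on {3:a}
piece 6:b rests on {1:c}
piece 7:f rests on {5:f}
piece 8:a rests on {4:e, 7:f}
minimal pieces: {0:e, 1:c}
ways to finish when only these pieces remain (= sum over removing one remaining piece with nothing left below it):
  1 left: {6}→1  {8}→1
  2 left: {4,8}→1  {6,8}→2  {7,8}→1
  3 left: {4,6,8}→3  {4,7,8}→2  {5,7,8}→1  {6,7,8}→3
  4 left: {4,5,7,8}→3  {4,6,7,8}→8  {5,6,7,8}→4
  5 left: {3,4,5,7,8}→3  {4,5,6,7,8}→15
  6 left: {0,3,4,5,7,8}→3  {2,3,4,5,7,8}→3  {3,4,5,6,7,8}→18
  7 left: {0,2,3,4,5,7,8}→6  {0,3,4,5,6,7,8}→21  {2,3,4,5,6,7,8}→21
  placing 0:e first → 21 extensions
  placing 1:c first → 48 extensions
total linear extensions = 69

69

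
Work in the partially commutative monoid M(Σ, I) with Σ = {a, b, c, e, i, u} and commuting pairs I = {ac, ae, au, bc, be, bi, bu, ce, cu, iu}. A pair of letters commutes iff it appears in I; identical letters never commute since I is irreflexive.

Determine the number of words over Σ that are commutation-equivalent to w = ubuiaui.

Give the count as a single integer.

0(u) covers ∅
1(b) covers ∅
2(u) covers 0:u
3(i) covers ∅
4(a) covers 1:b, 3:i
5(u) covers 2:u
6(i) covers 4:a
floor of heap: 0:u, 1:b, 3:i
completions by unplaced set U, small U first (add the entries for U minus each lowest piece of U):
  |U|=1: {5}:1  {6}:1
  |U|=2: {2,5}:1  {4,6}:1  {5,6}:2
  |U|=3: {0,2,5}:1  {1,4,6}:1  {2,5,6}:3  {3,4,6}:1  {4,5,6}:3
  |U|=4: {0,2,5,6}:4  {1,3,4,6}:2  {1,4,5,6}:4  {2,4,5,6}:6  {3,4,5,6}:4
  |U|=5: {0,2,4,5,6}:10  {1,2,4,5,6}:10  {1,3,4,5,6}:10  {2,3,4,5,6}:10
  start at 0(u): 30
  start at 1(b): 20
  start at 3(i): 20
sum over floor = 70

70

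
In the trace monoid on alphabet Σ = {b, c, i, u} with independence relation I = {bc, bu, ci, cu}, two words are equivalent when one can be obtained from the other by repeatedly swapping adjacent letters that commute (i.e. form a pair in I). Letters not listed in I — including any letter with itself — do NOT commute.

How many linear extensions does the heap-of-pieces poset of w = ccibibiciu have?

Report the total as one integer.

piece 0:c — minimal
piece 1:c rests on {0:c}
piece 2:i — minimal
piece 3:b rests on {2:i}
piece 4:i rests on {3:b}
piece 5:b rests on {4:i}
piece 6:i rests on {5:b}
piece 7:c rests on {1:c}
piece 8:i rests on {6:i}
piece 9:u rests on {8:i}
minimal pieces: {0:c, 2:i}
ways to finish when only these pieces remain (= sum over removing one remaining piece with nothing left below it):
  1 left: {7}→1  {9}→1
  2 left: {1,7}→1  {7,9}→2  {8,9}→1
  3 left: {0,1,7}→1  {1,7,9}→3  {6,8,9}→1  {7,8,9}→3
  4 left: {0,1,7,9}→4  {1,7,8,9}→6  {5,6,8,9}→1  {6,7,8,9}→4
  5 left: {0,1,7,8,9}→10  {1,6,7,8,9}→10  {4,5,6,8,9}→1  {5,6,7,8,9}→5
  6 left: {0,1,6,7,8,9}→20  {1,5,6,7,8,9}→15  {3,4,5,6,8,9}→1  {4,5,6,7,8,9}→6
  7 left: {0,1,5,6,7,8,9}→35  {1,4,5,6,7,8,9}→21  {2,3,4,5,6,8,9}→1  {3,4,5,6,7,8,9}→7
  8 left: {0,1,4,5,6,7,8,9}→56  {1,3,4,5,6,7,8,9}→28  {2,3,4,5,6,7,8,9}→8
  placing 0:c first → 36 extensions
  placing 2:i first → 84 extensions
total linear extensions = 120

120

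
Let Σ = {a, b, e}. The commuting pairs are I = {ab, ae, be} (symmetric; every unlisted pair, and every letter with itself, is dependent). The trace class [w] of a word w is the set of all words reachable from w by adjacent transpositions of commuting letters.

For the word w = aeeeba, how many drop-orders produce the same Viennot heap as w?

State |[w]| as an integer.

0(a) covers ∅
1(e) covers ∅
2(e) covers 1:e
3(e) covers 2:e
4(b) covers ∅
5(a) covers 0:a
floor of heap: 0:a, 1:e, 4:b
completions by unplaced set U, small U first (add the entries for U minus each lowest piece of U):
  |U|=1: {3}:1  {4}:1  {5}:1
  |U|=2: {0,5}:1  {2,3}:1  {3,4}:2  {3,5}:2  {4,5}:2
  |U|=3: {0,3,5}:3  {0,4,5}:3  {1,2,3}:1  {2,3,4}:3  {2,3,5}:3  {3,4,5}:6
  |U|=4: {0,2,3,5}:6  {0,3,4,5}:12  {1,2,3,4}:4  {1,2,3,5}:4  {2,3,4,5}:12
  start at 0(a): 20
  start at 1(e): 30
  start at 4(b): 10
sum over floor = 60

60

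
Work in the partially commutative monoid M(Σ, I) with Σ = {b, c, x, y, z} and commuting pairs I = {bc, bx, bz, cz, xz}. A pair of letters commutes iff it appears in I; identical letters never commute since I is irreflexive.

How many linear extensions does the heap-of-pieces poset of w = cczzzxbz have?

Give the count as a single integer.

piece 0:c — minimal
piece 1:c rests on {0:c}
piece 2:z — minimal
piece 3:z rests on {2:z}
piece 4:z rests on {3:z}
piece 5:x rests on {1:c}
piece 6:b — minimal
piece 7:z rests on {4:z}
minimal pieces: {0:c, 2:z, 6:b}
ways to finish when only these pieces remain (= sum over removing one remaining piece with nothing left below it):
  1 left: {5}→1  {6}→1  {7}→1
  2 left: {1,5}→1  {4,7}→1  {5,6}→2  {5,7}→2  {6,7}→2
  3 left: {0,1,5}→1  {1,5,6}→3  {1,5,7}→3  {3,4,7}→1  {4,5,7}→3  {4,6,7}→3  {5,6,7}→6
  4 left: {0,1,5,6}→4  {0,1,5,7}→4  {1,4,5,7}→6  {1,5,6,7}→12  {2,3,4,7}→1  {3,4,5,7}→4  {3,4,6,7}→4  {4,5,6,7}→12
  5 left: {0,1,4,5,7}→10  {0,1,5,6,7}→20  {1,3,4,5,7}→10  {1,4,5,6,7}→30  {2,3,4,5,7}→5  {2,3,4,6,7}→5  {3,4,5,6,7}→20
  6 left: {0,1,3,4,5,7}→20  {0,1,4,5,6,7}→60  {1,2,3,4,5,7}→15  {1,3,4,5,6,7}→60  {2,3,4,5,6,7}→30
  placing 0:c first → 105 extensions
  placing 2:z first → 140 extensions
  placing 6:b first → 35 extensions
total linear extensions = 280

280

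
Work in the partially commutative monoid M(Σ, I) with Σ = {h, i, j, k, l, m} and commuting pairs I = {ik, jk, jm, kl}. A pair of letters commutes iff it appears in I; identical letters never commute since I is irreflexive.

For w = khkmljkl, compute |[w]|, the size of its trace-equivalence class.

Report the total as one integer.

4

drop 0:k onto floor
drop 1:h onto {0:k}
drop 2:k onto {1:h}
drop 3:m onto {2:k}
drop 4:l onto {3:m}
drop 5:j onto {4:l}
drop 6:k onto {3:m}
drop 7:l onto {5:j}
ground layer = {0:k}
drop-orders for the pieces not yet dropped (sum over which currently-grounded one goes next):
  1 to go: {6} 1  {7} 1
  2 to go: {5,7} 1  {6,7} 2
  3 to go: {4,5,7} 1  {5,6,7} 3
  4 to go: {4,5,6,7} 4
  5 to go: {3,4,5,6,7} 4
  6 to go: {2,3,4,5,6,7} 4
  if 0:k drops first: 4 orders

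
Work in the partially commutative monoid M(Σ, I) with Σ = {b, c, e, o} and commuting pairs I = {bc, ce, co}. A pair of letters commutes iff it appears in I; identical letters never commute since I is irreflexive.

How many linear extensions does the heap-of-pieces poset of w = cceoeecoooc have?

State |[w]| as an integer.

0(c) covers ∅
1(c) covers 0:c
2(e) covers ∅
3(o) covers 2:e
4(e) covers 3:o
5(e) covers 4:e
6(c) covers 1:c
7(o) covers 5:e
8(o) covers 7:o
9(o) covers 8:o
10(c) covers 6:c
floor of heap: 0:c, 2:e
completions by unplaced set U, small U first (add the entries for U minus each lowest piece of U):
  |U|=1: {9}:1  {10}:1
  |U|=2: {6,10}:1  {8,9}:1  {9,10}:2
  |U|=3: {1,6,10}:1  {6,9,10}:3  {7,8,9}:1  {8,9,10}:3
  |U|=4: {0,1,6,10}:1  {1,6,9,10}:4  {5,7,8,9}:1  {6,8,9,10}:6  {7,8,9,10}:4
  |U|=5: {0,1,6,9,10}:5  {1,6,8,9,10}:10  {4,5,7,8,9}:1  {5,7,8,9,10}:5  {6,7,8,9,10}:10
  |U|=6: {0,1,6,8,9,10}:15  {1,6,7,8,9,10}:20  {3,4,5,7,8,9}:1  {4,5,7,8,9,10}:6  {5,6,7,8,9,10}:15
  |U|=7: {0,1,6,7,8,9,10}:35  {1,5,6,7,8,9,10}:35  {2,3,4,5,7,8,9}:1  {3,4,5,7,8,9,10}:7  {4,5,6,7,8,9,10}:21
  |U|=8: {0,1,5,6,7,8,9,10}:70  {1,4,5,6,7,8,9,10}:56  {2,3,4,5,7,8,9,10}:8  {3,4,5,6,7,8,9,10}:28
  |U|=9: {0,1,4,5,6,7,8,9,10}:126  {1,3,4,5,6,7,8,9,10}:84  {2,3,4,5,6,7,8,9,10}:36
  start at 0(c): 120
  start at 2(e): 210
sum over floor = 330

330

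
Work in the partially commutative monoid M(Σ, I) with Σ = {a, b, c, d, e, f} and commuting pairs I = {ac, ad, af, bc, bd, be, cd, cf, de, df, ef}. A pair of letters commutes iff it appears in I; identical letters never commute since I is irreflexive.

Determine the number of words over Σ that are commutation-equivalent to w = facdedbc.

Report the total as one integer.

0(f) covers ∅
1(a) covers ∅
2(c) covers ∅
3(d) covers ∅
4(e) covers 1:a, 2:c
5(d) covers 3:d
6(b) covers 0:f, 1:a
7(c) covers 4:e
floor of heap: 0:f, 1:a, 2:c, 3:d
completions by unplaced set U, small U first (add the entries for U minus each lowest piece of U):
  |U|=1: {5}:1  {6}:1  {7}:1
  |U|=2: {0,6}:1  {3,5}:1  {4,7}:1  {5,6}:2  {5,7}:2  {6,7}:2
  |U|=3: {0,5,6}:3  {0,6,7}:3  {2,4,7}:1  {3,5,6}:3  {3,5,7}:3  {4,5,7}:3  {4,6,7}:3  {5,6,7}:6
  |U|=4: {0,3,5,6}:6  {0,4,6,7}:6  {0,5,6,7}:12  {1,4,6,7}:3  {2,4,5,7}:4  {2,4,6,7}:4  {3,4,5,7}:6  {3,5,6,7}:12  {4,5,6,7}:12
  |U|=5: {0,1,4,6,7}:9  {0,2,4,6,7}:10  {0,3,5,6,7}:30  {0,4,5,6,7}:30  {1,2,4,6,7}:7  {1,4,5,6,7}:15  {2,3,4,5,7}:10  {2,4,5,6,7}:20  {3,4,5,6,7}:30
  |U|=6: {0,1,2,4,6,7}:26  {0,1,4,5,6,7}:54  {0,2,4,5,6,7}:60  {0,3,4,5,6,7}:90  {1,2,4,5,6,7}:42  {1,3,4,5,6,7}:45  {2,3,4,5,6,7}:60
  start at 0(f): 147
  start at 1(a): 210
  start at 2(c): 189
  start at 3(d): 182
sum over floor = 728

728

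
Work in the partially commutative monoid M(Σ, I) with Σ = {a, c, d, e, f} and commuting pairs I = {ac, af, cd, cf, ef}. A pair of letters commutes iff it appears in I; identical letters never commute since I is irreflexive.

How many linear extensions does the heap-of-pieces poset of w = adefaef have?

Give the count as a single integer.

#0=a has no predecessor
#1=d depends on [0:a]
#2=e depends on [1:d]
#3=f depends on [1:d]
#4=a depends on [2:e]
#5=e depends on [4:a]
#6=f depends on [3:f]
sources: [0:a]
N(rest) = Σ N(rest − s) over sources s of rest; N(one piece) = 1:
  size 1 → [5]=1  [6]=1
  size 2 → [3,6]=1  [4,5]=1  [5,6]=2
  size 3 → [2,4,5]=1  [3,5,6]=3  [4,5,6]=3
  size 4 → [2,4,5,6]=4  [3,4,5,6]=6
  size 5 → [2,3,4,5,6]=10
  first=0(a) contributes 10

10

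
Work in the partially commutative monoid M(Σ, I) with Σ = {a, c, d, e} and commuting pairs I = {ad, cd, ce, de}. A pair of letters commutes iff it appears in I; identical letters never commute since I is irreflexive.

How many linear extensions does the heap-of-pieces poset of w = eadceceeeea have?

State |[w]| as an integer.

drop 0:e onto floor
drop 1:a onto {0:e}
drop 2:d onto floor
drop 3:c onto {1:a}
drop 4:e onto {1:a}
drop 5:c onto {3:c}
drop 6:e onto {4:e}
drop 7:e onto {6:e}
drop 8:e onto {7:e}
drop 9:e onto {8:e}
drop 10:a onto {5:c, 9:e}
ground layer = {0:e, 2:d}
drop-orders for the pieces not yet dropped (sum over which currently-grounded one goes next):
  1 to go: {2} 1  {10} 1
  2 to go: {2,10} 2  {5,10} 1  {9,10} 1
  3 to go: {2,5,10} 3  {2,9,10} 3  {3,5,10} 1  {5,9,10} 2  {8,9,10} 1
  4 to go: {2,3,5,10} 4  {2,5,9,10} 8  {2,8,9,10} 4  {3,5,9,10} 3  {5,8,9,10} 3  {7,8,9,10} 1
  5 to go: {2,3,5,9,10} 15  {2,5,8,9,10} 15  {2,7,8,9,10} 5  {3,5,8,9,10} 6  {5,7,8,9,10} 4  {6,7,8,9,10} 1
  6 to go: {2,3,5,8,9,10} 36  {2,5,7,8,9,10} 24  {2,6,7,8,9,10} 6  {3,5,7,8,9,10} 10  {4,6,7,8,9,10} 1  {5,6,7,8,9,10} 5
  7 to go: {2,3,5,7,8,9,10} 70  {2,4,6,7,8,9,10} 7  {2,5,6,7,8,9,10} 35  {3,5,6,7,8,9,10} 15  {4,5,6,7,8,9,10} 6
  8 to go: {2,3,5,6,7,8,9,10} 120  {2,4,5,6,7,8,9,10} 48  {3,4,5,6,7,8,9,10} 21
  9 to go: {1,3,4,5,6,7,8,9,10} 21  {2,3,4,5,6,7,8,9,10} 189
  if 0:e drops first: 210 orders
  if 2:d drops first: 21 orders
heap linearizations: 231

231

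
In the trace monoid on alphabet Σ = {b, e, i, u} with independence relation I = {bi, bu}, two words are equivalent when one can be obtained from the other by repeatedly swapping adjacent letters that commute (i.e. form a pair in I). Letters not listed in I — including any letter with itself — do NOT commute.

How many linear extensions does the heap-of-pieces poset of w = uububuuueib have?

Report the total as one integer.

56

#0=u has no predecessor
#1=u depends on [0:u]
#2=b has no predecessor
#3=u depends on [1:u]
#4=b depends on [2:b]
#5=u depends on [3:u]
#6=u depends on [5:u]
#7=u depends on [6:u]
#8=e depends on [4:b, 7:u]
#9=i depends on [8:e]
#10=b depends on [8:e]
sources: [0:u, 2:b]
N(rest) = Σ N(rest − s) over sources s of rest; N(one piece) = 1:
  size 1 → [9]=1  [10]=1
  size 2 → [9,10]=2
  size 3 → [8,9,10]=2
  size 4 → [4,8,9,10]=2  [7,8,9,10]=2
  size 5 → [2,4,8,9,10]=2  [4,7,8,9,10]=4  [6,7,8,9,10]=2
  size 6 → [2,4,7,8,9,10]=6  [4,6,7,8,9,10]=6  [5,6,7,8,9,10]=2
  size 7 → [2,4,6,7,8,9,10]=12  [3,5,6,7,8,9,10]=2  [4,5,6,7,8,9,10]=8
  size 8 → [1,3,5,6,7,8,9,10]=2  [2,4,5,6,7,8,9,10]=20  [3,4,5,6,7,8,9,10]=10
  size 9 → [0,1,3,5,6,7,8,9,10]=2  [1,3,4,5,6,7,8,9,10]=12  [2,3,4,5,6,7,8,9,10]=30
  first=0(u) contributes 42
  first=2(b) contributes 14
|[w]| = 56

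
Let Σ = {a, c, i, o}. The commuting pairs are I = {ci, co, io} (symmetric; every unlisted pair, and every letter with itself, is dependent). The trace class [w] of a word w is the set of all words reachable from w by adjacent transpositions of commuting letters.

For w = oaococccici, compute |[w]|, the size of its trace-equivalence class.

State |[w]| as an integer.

756

0(o) covers ∅
1(a) covers 0:o
2(o) covers 1:a
3(c) covers 1:a
4(o) covers 2:o
5(c) covers 3:c
6(c) covers 5:c
7(c) covers 6:c
8(i) covers 1:a
9(c) covers 7:c
10(i) covers 8:i
floor of heap: 0:o
completions by unplaced set U, small U first (add the entries for U minus each lowest piece of U):
  |U|=1: {4}:1  {9}:1  {10}:1
  |U|=2: {2,4}:1  {4,9}:2  {4,10}:2  {7,9}:1  {8,10}:1  {9,10}:2
  |U|=3: {2,4,9}:3  {2,4,10}:3  {4,7,9}:3  {4,8,10}:3  {4,9,10}:6  {6,7,9}:1  {7,9,10}:3  {8,9,10}:3
  |U|=4: {2,4,7,9}:6  {2,4,8,10}:6  {2,4,9,10}:12  {4,6,7,9}:4  {4,7,9,10}:12  {4,8,9,10}:12  {5,6,7,9}:1  {6,7,9,10}:4  {7,8,9,10}:6
  |U|=5: {2,4,6,7,9}:10  {2,4,7,9,10}:30  {2,4,8,9,10}:30  {3,5,6,7,9}:1  {4,5,6,7,9}:5  {4,6,7,9,10}:20  {4,7,8,9,10}:30  {5,6,7,9,10}:5  {6,7,8,9,10}:10
  |U|=6: {2,4,5,6,7,9}:15  {2,4,6,7,9,10}:60  {2,4,7,8,9,10}:90  {3,4,5,6,7,9}:6  {3,5,6,7,9,10}:6  {4,5,6,7,9,10}:30  {4,6,7,8,9,10}:60  {5,6,7,8,9,10}:15
  |U|=7: {2,3,4,5,6,7,9}:21  {2,4,5,6,7,9,10}:105  {2,4,6,7,8,9,10}:210  {3,4,5,6,7,9,10}:42  {3,5,6,7,8,9,10}:21  {4,5,6,7,8,9,10}:105
  |U|=8: {2,3,4,5,6,7,9,10}:168  {2,4,5,6,7,8,9,10}:420  {3,4,5,6,7,8,9,10}:168
  |U|=9: {2,3,4,5,6,7,8,9,10}:756
  start at 0(o): 756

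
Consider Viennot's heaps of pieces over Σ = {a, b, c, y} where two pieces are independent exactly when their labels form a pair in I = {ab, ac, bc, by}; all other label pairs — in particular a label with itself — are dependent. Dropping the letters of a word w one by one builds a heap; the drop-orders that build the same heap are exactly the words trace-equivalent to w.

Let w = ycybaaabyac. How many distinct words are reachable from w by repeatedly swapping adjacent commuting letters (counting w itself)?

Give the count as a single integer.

110

0(y) covers ∅
1(c) covers 0:y
2(y) covers 1:c
3(b) covers ∅
4(a) covers 2:y
5(a) covers 4:a
6(a) covers 5:a
7(b) covers 3:b
8(y) covers 6:a
9(a) covers 8:y
10(c) covers 8:y
floor of heap: 0:y, 3:b
completions by unplaced set U, small U first (add the entries for U minus each lowest piece of U):
  |U|=1: {7}:1  {9}:1  {10}:1
  |U|=2: {3,7}:1  {7,9}:2  {7,10}:2  {9,10}:2
  |U|=3: {3,7,9}:3  {3,7,10}:3  {7,9,10}:6  {8,9,10}:2
  |U|=4: {3,7,9,10}:12  {6,8,9,10}:2  {7,8,9,10}:8
  |U|=5: {3,7,8,9,10}:20  {5,6,8,9,10}:2  {6,7,8,9,10}:10
  |U|=6: {3,6,7,8,9,10}:30  {4,5,6,8,9,10}:2  {5,6,7,8,9,10}:12
  |U|=7: {2,4,5,6,8,9,10}:2  {3,5,6,7,8,9,10}:42  {4,5,6,7,8,9,10}:14
  |U|=8: {1,2,4,5,6,8,9,10}:2  {2,4,5,6,7,8,9,10}:16  {3,4,5,6,7,8,9,10}:56
  |U|=9: {0,1,2,4,5,6,8,9,10}:2  {1,2,4,5,6,7,8,9,10}:18  {2,3,4,5,6,7,8,9,10}:72
  start at 0(y): 90
  start at 3(b): 20
sum over floor = 110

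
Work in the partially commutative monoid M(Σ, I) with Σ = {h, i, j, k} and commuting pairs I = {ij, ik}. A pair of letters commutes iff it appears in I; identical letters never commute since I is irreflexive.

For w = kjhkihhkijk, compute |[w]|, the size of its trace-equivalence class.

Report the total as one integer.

8

drop 0:k onto floor
drop 1:j onto {0:k}
drop 2:h onto {1:j}
drop 3:k onto {2:h}
drop 4:i onto {2:h}
drop 5:h onto {3:k, 4:i}
drop 6:h onto {5:h}
drop 7:k onto {6:h}
drop 8:i onto {6:h}
drop 9:j onto {7:k}
drop 10:k onto {9:j}
ground layer = {0:k}
drop-orders for the pieces not yet dropped (sum over which currently-grounded one goes next):
  1 to go: {8} 1  {10} 1
  2 to go: {8,10} 2  {9,10} 1
  3 to go: {7,9,10} 1  {8,9,10} 3
  4 to go: {7,8,9,10} 4
  5 to go: {6,7,8,9,10} 4
  6 to go: {5,6,7,8,9,10} 4
  7 to go: {3,5,6,7,8,9,10} 4  {4,5,6,7,8,9,10} 4
  8 to go: {3,4,5,6,7,8,9,10} 8
  9 to go: {2,3,4,5,6,7,8,9,10} 8
  if 0:k drops first: 8 orders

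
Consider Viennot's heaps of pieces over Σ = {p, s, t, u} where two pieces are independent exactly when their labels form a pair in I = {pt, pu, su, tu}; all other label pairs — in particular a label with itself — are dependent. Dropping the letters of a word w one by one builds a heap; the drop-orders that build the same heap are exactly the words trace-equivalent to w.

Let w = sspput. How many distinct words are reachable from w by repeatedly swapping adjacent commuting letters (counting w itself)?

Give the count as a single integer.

18

#0=s has no predecessor
#1=s depends on [0:s]
#2=p depends on [1:s]
#3=p depends on [2:p]
#4=u has no predecessor
#5=t depends on [1:s]
sources: [0:s, 4:u]
N(rest) = Σ N(rest − s) over sources s of rest; N(one piece) = 1:
  size 1 → [3]=1  [4]=1  [5]=1
  size 2 → [2,3]=1  [3,4]=2  [3,5]=2  [4,5]=2
  size 3 → [2,3,4]=3  [2,3,5]=3  [3,4,5]=6
  size 4 → [1,2,3,5]=3  [2,3,4,5]=12
  first=0(s) contributes 15
  first=4(u) contributes 3
|[w]| = 18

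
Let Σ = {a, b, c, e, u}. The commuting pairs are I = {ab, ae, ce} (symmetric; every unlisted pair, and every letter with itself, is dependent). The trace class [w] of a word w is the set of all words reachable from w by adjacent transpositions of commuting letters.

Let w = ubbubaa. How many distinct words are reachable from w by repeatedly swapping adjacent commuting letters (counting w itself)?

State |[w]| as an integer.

3

drop 0:u onto floor
drop 1:b onto {0:u}
drop 2:b onto {1:b}
drop 3:u onto {2:b}
drop 4:b onto {3:u}
drop 5:a onto {3:u}
drop 6:a onto {5:a}
ground layer = {0:u}
drop-orders for the pieces not yet dropped (sum over which currently-grounded one goes next):
  1 to go: {4} 1  {6} 1
  2 to go: {4,6} 2  {5,6} 1
  3 to go: {4,5,6} 3
  4 to go: {3,4,5,6} 3
  5 to go: {2,3,4,5,6} 3
  if 0:u drops first: 3 orders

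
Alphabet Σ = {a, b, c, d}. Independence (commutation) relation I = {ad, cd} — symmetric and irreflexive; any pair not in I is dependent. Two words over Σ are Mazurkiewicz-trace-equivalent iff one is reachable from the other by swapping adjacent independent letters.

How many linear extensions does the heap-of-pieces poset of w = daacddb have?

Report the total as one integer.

#0=d has no predecessor
#1=a has no predecessor
#2=a depends on [1:a]
#3=c depends on [2:a]
#4=d depends on [0:d]
#5=d depends on [4:d]
#6=b depends on [3:c, 5:d]
sources: [0:d, 1:a]
N(rest) = Σ N(rest − s) over sources s of rest; N(one piece) = 1:
  size 1 → [6]=1
  size 2 → [3,6]=1  [5,6]=1
  size 3 → [2,3,6]=1  [3,5,6]=2  [4,5,6]=1
  size 4 → [0,4,5,6]=1  [1,2,3,6]=1  [2,3,5,6]=3  [3,4,5,6]=3
  size 5 → [0,3,4,5,6]=4  [1,2,3,5,6]=4  [2,3,4,5,6]=6
  first=0(d) contributes 10
  first=1(a) contributes 10
|[w]| = 20

20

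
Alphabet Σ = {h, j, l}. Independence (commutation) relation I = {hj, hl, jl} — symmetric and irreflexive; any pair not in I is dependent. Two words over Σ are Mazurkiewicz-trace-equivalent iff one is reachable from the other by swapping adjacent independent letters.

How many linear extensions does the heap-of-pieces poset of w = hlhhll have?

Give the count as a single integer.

0(h) covers ∅
1(l) covers ∅
2(h) covers 0:h
3(h) covers 2:h
4(l) covers 1:l
5(l) covers 4:l
floor of heap: 0:h, 1:l
completions by unplaced set U, small U first (add the entries for U minus each lowest piece of U):
  |U|=1: {3}:1  {5}:1
  |U|=2: {2,3}:1  {3,5}:2  {4,5}:1
  |U|=3: {0,2,3}:1  {1,4,5}:1  {2,3,5}:3  {3,4,5}:3
  |U|=4: {0,2,3,5}:4  {1,3,4,5}:4  {2,3,4,5}:6
  start at 0(h): 10
  start at 1(l): 10
sum over floor = 20

20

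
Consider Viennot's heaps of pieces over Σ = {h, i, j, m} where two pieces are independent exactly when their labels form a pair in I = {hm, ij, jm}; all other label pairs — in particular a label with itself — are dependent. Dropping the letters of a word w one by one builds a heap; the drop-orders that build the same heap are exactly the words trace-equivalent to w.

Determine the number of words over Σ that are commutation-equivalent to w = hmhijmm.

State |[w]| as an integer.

13

drop 0:h onto floor
drop 1:m onto floor
drop 2:h onto {0:h}
drop 3:i onto {1:m, 2:h}
drop 4:j onto {2:h}
drop 5:m onto {3:i}
drop 6:m onto {5:m}
ground layer = {0:h, 1:m}
drop-orders for the pieces not yet dropped (sum over which currently-grounded one goes next):
  1 to go: {4} 1  {6} 1
  2 to go: {4,6} 2  {5,6} 1
  3 to go: {3,5,6} 1  {4,5,6} 3
  4 to go: {1,3,5,6} 1  {3,4,5,6} 4
  5 to go: {1,3,4,5,6} 5  {2,3,4,5,6} 4
  if 0:h drops first: 9 orders
  if 1:m drops first: 4 orders
heap linearizations: 13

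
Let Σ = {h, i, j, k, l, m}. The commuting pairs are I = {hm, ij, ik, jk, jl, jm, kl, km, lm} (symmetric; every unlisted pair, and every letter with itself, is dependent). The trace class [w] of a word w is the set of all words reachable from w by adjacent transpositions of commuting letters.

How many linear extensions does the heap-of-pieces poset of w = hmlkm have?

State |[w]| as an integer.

20

piece 0:h — minimal
piece 1:m — minimal
piece 2:l rests on {0:h}
piece 3:k rests on {0:h}
piece 4:m rests on {1:m}
minimal pieces: {0:h, 1:m}
ways to finish when only these pieces remain (= sum over removing one remaining piece with nothing left below it):
  1 left: {2}→1  {3}→1  {4}→1
  2 left: {1,4}→1  {2,3}→2  {2,4}→2  {3,4}→2
  3 left: {0,2,3}→2  {1,2,4}→3  {1,3,4}→3  {2,3,4}→6
  placing 0:h first → 12 extensions
  placing 1:m first → 8 extensions
total linear extensions = 20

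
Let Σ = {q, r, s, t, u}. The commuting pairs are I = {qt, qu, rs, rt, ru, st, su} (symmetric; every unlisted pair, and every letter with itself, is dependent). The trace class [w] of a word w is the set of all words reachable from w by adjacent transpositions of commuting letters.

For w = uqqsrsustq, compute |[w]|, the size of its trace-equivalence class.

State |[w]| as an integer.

480

0(u) covers ∅
1(q) covers ∅
2(q) covers 1:q
3(s) covers 2:q
4(r) covers 2:q
5(s) covers 3:s
6(u) covers 0:u
7(s) covers 5:s
8(t) covers 6:u
9(q) covers 4:r, 7:s
floor of heap: 0:u, 1:q
completions by unplaced set U, small U first (add the entries for U minus each lowest piece of U):
  |U|=1: {8}:1  {9}:1
  |U|=2: {4,9}:1  {6,8}:1  {7,9}:1  {8,9}:2
  |U|=3: {0,6,8}:1  {4,7,9}:2  {4,8,9}:3  {5,7,9}:1  {6,8,9}:3  {7,8,9}:3
  |U|=4: {0,6,8,9}:4  {3,5,7,9}:1  {4,5,7,9}:3  {4,6,8,9}:6  {4,7,8,9}:8  {5,7,8,9}:4  {6,7,8,9}:6
  |U|=5: {0,4,6,8,9}:10  {0,6,7,8,9}:10  {3,4,5,7,9}:4  {3,5,7,8,9}:5  {4,5,7,8,9}:15  {4,6,7,8,9}:20  {5,6,7,8,9}:10
  |U|=6: {0,4,6,7,8,9}:40  {0,5,6,7,8,9}:20  {2,3,4,5,7,9}:4  {3,4,5,7,8,9}:24  {3,5,6,7,8,9}:15  {4,5,6,7,8,9}:45
  |U|=7: {0,3,5,6,7,8,9}:35  {0,4,5,6,7,8,9}:105  {1,2,3,4,5,7,9}:4  {2,3,4,5,7,8,9}:28  {3,4,5,6,7,8,9}:84
  |U|=8: {0,3,4,5,6,7,8,9}:224  {1,2,3,4,5,7,8,9}:32  {2,3,4,5,6,7,8,9}:112
  start at 0(u): 144
  start at 1(q): 336
sum over floor = 480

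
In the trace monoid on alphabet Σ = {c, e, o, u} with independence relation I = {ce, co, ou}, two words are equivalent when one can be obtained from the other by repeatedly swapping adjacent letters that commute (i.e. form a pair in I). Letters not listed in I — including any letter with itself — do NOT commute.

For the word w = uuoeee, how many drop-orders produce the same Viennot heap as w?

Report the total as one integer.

3

piece 0:u — minimal
piece 1:u rests on {0:u}
piece 2:o — minimal
piece 3:e rests on {1:u, 2:o}
piece 4:e rests on {3:e}
piece 5:e rests on {4:e}
minimal pieces: {0:u, 2:o}
ways to finish when only these pieces remain (= sum over removing one remaining piece with nothing left below it):
  1 left: {5}→1
  2 left: {4,5}→1
  3 left: {3,4,5}→1
  4 left: {1,3,4,5}→1  {2,3,4,5}→1
  placing 0:u first → 2 extensions
  placing 2:o first → 1 extensions
total linear extensions = 3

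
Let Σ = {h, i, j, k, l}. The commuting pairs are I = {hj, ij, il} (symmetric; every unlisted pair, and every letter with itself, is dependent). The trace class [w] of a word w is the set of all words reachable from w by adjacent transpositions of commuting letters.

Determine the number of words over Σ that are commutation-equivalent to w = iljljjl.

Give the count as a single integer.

7

#0=i has no predecessor
#1=l has no predecessor
#2=j depends on [1:l]
#3=l depends on [2:j]
#4=j depends on [3:l]
#5=j depends on [4:j]
#6=l depends on [5:j]
sources: [0:i, 1:l]
N(rest) = Σ N(rest − s) over sources s of rest; N(one piece) = 1:
  size 1 → [0]=1  [6]=1
  size 2 → [0,6]=2  [5,6]=1
  size 3 → [0,5,6]=3  [4,5,6]=1
  size 4 → [0,4,5,6]=4  [3,4,5,6]=1
  size 5 → [0,3,4,5,6]=5  [2,3,4,5,6]=1
  first=0(i) contributes 1
  first=1(l) contributes 6
|[w]| = 7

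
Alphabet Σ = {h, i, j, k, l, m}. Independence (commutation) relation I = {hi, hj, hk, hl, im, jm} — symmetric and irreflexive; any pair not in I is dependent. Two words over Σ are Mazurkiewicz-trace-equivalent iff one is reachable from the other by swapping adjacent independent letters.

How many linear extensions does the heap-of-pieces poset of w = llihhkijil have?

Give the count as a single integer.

0(l) covers ∅
1(l) covers 0:l
2(i) covers 1:l
3(h) covers ∅
4(h) covers 3:h
5(k) covers 2:i
6(i) covers 5:k
7(j) covers 6:i
8(i) covers 7:j
9(l) covers 8:i
floor of heap: 0:l, 3:h
completions by unplaced set U, small U first (add the entries for U minus each lowest piece of U):
  |U|=1: {4}:1  {9}:1
  |U|=2: {3,4}:1  {4,9}:2  {8,9}:1
  |U|=3: {3,4,9}:3  {4,8,9}:3  {7,8,9}:1
  |U|=4: {3,4,8,9}:6  {4,7,8,9}:4  {6,7,8,9}:1
  |U|=5: {3,4,7,8,9}:10  {4,6,7,8,9}:5  {5,6,7,8,9}:1
  |U|=6: {2,5,6,7,8,9}:1  {3,4,6,7,8,9}:15  {4,5,6,7,8,9}:6
  |U|=7: {1,2,5,6,7,8,9}:1  {2,4,5,6,7,8,9}:7  {3,4,5,6,7,8,9}:21
  |U|=8: {0,1,2,5,6,7,8,9}:1  {1,2,4,5,6,7,8,9}:8  {2,3,4,5,6,7,8,9}:28
  start at 0(l): 36
  start at 3(h): 9
sum over floor = 45

45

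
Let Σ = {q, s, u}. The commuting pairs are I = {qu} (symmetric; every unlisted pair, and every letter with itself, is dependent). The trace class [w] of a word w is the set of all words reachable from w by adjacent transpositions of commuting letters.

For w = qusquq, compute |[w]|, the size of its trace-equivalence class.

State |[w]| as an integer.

piece 0:q — minimal
piece 1:u — minimal
piece 2:s rests on {0:q, 1:u}
piece 3:q rests on {2:s}
piece 4:u rests on {2:s}
piece 5:q rests on {3:q}
minimal pieces: {0:q, 1:u}
ways to finish when only these pieces remain (= sum over removing one remaining piece with nothing left below it):
  1 left: {4}→1  {5}→1
  2 left: {3,5}→1  {4,5}→2
  3 left: {3,4,5}→3
  4 left: {2,3,4,5}→3
  placing 0:q first → 3 extensions
  placing 1:u first → 3 extensions
total linear extensions = 6

6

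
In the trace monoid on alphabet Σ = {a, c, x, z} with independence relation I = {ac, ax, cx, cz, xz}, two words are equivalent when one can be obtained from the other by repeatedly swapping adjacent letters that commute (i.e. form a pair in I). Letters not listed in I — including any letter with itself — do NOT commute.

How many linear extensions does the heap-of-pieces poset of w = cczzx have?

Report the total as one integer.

#0=c has no predecessor
#1=c depends on [0:c]
#2=z has no predecessor
#3=z depends on [2:z]
#4=x has no predecessor
sources: [0:c, 2:z, 4:x]
N(rest) = Σ N(rest − s) over sources s of rest; N(one piece) = 1:
  size 1 → [1]=1  [3]=1  [4]=1
  size 2 → [0,1]=1  [1,3]=2  [1,4]=2  [2,3]=1  [3,4]=2
  size 3 → [0,1,3]=3  [0,1,4]=3  [1,2,3]=3  [1,3,4]=6  [2,3,4]=3
  first=0(c) contributes 12
  first=2(z) contributes 12
  first=4(x) contributes 6
|[w]| = 30

30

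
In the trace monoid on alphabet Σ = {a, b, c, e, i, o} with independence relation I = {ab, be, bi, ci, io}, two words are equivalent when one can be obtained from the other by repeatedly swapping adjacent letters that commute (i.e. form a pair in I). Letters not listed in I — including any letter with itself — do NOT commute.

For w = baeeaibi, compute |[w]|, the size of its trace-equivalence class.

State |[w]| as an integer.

28

drop 0:b onto floor
drop 1:a onto floor
drop 2:e onto {1:a}
drop 3:e onto {2:e}
drop 4:a onto {3:e}
drop 5:i onto {4:a}
drop 6:b onto {0:b}
drop 7:i onto {5:i}
ground layer = {0:b, 1:a}
drop-orders for the pieces not yet dropped (sum over which currently-grounded one goes next):
  1 to go: {6} 1  {7} 1
  2 to go: {0,6} 1  {5,7} 1  {6,7} 2
  3 to go: {0,6,7} 3  {4,5,7} 1  {5,6,7} 3
  4 to go: {0,5,6,7} 6  {3,4,5,7} 1  {4,5,6,7} 4
  5 to go: {0,4,5,6,7} 10  {2,3,4,5,7} 1  {3,4,5,6,7} 5
  6 to go: {0,3,4,5,6,7} 15  {1,2,3,4,5,7} 1  {2,3,4,5,6,7} 6
  if 0:b drops first: 7 orders
  if 1:a drops first: 21 orders
heap linearizations: 28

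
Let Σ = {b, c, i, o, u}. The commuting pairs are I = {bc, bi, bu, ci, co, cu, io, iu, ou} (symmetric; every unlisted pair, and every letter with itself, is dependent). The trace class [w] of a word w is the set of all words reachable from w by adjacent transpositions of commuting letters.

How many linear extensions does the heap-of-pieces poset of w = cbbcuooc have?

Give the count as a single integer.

280

piece 0:c — minimal
piece 1:b — minimal
piece 2:b rests on {1:b}
piece 3:c rests on {0:c}
piece 4:u — minimal
piece 5:o rests on {2:b}
piece 6:o rests on {5:o}
piece 7:c rests on {3:c}
minimal pieces: {0:c, 1:b, 4:u}
ways to finish when only these pieces remain (= sum over removing one remaining piece with nothing left below it):
  1 left: {4}→1  {6}→1  {7}→1
  2 left: {3,7}→1  {4,6}→2  {4,7}→2  {5,6}→1  {6,7}→2
  3 left: {0,3,7}→1  {2,5,6}→1  {3,4,7}→3  {3,6,7}→3  {4,5,6}→3  {4,6,7}→6  {5,6,7}→3
  4 left: {0,3,4,7}→4  {0,3,6,7}→4  {1,2,5,6}→1  {2,4,5,6}→4  {2,5,6,7}→4  {3,4,6,7}→12  {3,5,6,7}→6  {4,5,6,7}→12
  5 left: {0,3,4,6,7}→20  {0,3,5,6,7}→10  {1,2,4,5,6}→5  {1,2,5,6,7}→5  {2,3,5,6,7}→10  {2,4,5,6,7}→20  {3,4,5,6,7}→30
  6 left: {0,2,3,5,6,7}→20  {0,3,4,5,6,7}→60  {1,2,3,5,6,7}→15  {1,2,4,5,6,7}→30  {2,3,4,5,6,7}→60
  placing 0:c first → 105 extensions
  placing 1:b first → 140 extensions
  placing 4:u first → 35 extensions
total linear extensions = 280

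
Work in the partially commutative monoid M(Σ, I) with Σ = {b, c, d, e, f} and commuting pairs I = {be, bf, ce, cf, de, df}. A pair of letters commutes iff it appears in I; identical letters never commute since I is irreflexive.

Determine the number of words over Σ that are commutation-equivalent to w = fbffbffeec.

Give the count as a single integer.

piece 0:f — minimal
piece 1:b — minimal
piece 2:f rests on {0:f}
piece 3:f rests on {2:f}
piece 4:b rests on {1:b}
piece 5:f rests on {3:f}
piece 6:f rests on {5:f}
piece 7:e rests on {6:f}
piece 8:e rests on {7:e}
piece 9:c rests on {4:b}
minimal pieces: {0:f, 1:b}
ways to finish when only these pieces remain (= sum over removing one remaining piece with nothing left below it):
  1 left: {8}→1  {9}→1
  2 left: {4,9}→1  {7,8}→1  {8,9}→2
  3 left: {1,4,9}→1  {4,8,9}→3  {6,7,8}→1  {7,8,9}→3
  4 left: {1,4,8,9}→4  {4,7,8,9}→6  {5,6,7,8}→1  {6,7,8,9}→4
  5 left: {1,4,7,8,9}→10  {3,5,6,7,8}→1  {4,6,7,8,9}→10  {5,6,7,8,9}→5
  6 left: {1,4,6,7,8,9}→20  {2,3,5,6,7,8}→1  {3,5,6,7,8,9}→6  {4,5,6,7,8,9}→15
  7 left: {0,2,3,5,6,7,8}→1  {1,4,5,6,7,8,9}→35  {2,3,5,6,7,8,9}→7  {3,4,5,6,7,8,9}→21
  8 left: {0,2,3,5,6,7,8,9}→8  {1,3,4,5,6,7,8,9}→56  {2,3,4,5,6,7,8,9}→28
  placing 0:f first → 84 extensions
  placing 1:b first → 36 extensions
total linear extensions = 120

120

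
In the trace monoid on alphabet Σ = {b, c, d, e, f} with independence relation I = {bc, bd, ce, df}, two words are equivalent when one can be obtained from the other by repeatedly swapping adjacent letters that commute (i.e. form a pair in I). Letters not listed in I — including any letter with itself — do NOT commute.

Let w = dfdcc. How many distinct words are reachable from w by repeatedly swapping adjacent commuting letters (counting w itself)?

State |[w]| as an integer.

#0=d has no predecessor
#1=f has no predecessor
#2=d depends on [0:d]
#3=c depends on [1:f, 2:d]
#4=c depends on [3:c]
sources: [0:d, 1:f]
N(rest) = Σ N(rest − s) over sources s of rest; N(one piece) = 1:
  size 1 → [4]=1
  size 2 → [3,4]=1
  size 3 → [1,3,4]=1  [2,3,4]=1
  first=0(d) contributes 2
  first=1(f) contributes 1
|[w]| = 3

3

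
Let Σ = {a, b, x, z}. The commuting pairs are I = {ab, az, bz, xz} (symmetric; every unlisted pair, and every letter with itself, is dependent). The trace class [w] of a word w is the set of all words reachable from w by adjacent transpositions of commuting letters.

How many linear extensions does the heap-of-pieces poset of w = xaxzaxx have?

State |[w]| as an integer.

0(x) covers ∅
1(a) covers 0:x
2(x) covers 1:a
3(z) covers ∅
4(a) covers 2:x
5(x) covers 4:a
6(x) covers 5:x
floor of heap: 0:x, 3:z
completions by unplaced set U, small U first (add the entries for U minus each lowest piece of U):
  |U|=1: {3}:1  {6}:1
  |U|=2: {3,6}:2  {5,6}:1
  |U|=3: {3,5,6}:3  {4,5,6}:1
  |U|=4: {2,4,5,6}:1  {3,4,5,6}:4
  |U|=5: {1,2,4,5,6}:1  {2,3,4,5,6}:5
  start at 0(x): 6
  start at 3(z): 1
sum over floor = 7

7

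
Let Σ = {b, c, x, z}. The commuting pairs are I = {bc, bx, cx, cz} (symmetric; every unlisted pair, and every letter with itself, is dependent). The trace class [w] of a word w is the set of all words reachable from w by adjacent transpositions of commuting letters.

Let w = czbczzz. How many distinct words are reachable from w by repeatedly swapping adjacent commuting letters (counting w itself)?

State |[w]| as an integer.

21

piece 0:c — minimal
piece 1:z — minimal
piece 2:b rests on {1:z}
piece 3:c rests on {0:c}
piece 4:z rests on {2:b}
piece 5:z rests on {4:z}
piece 6:z rests on {5:z}
minimal pieces: {0:c, 1:z}
ways to finish when only these pieces remain (= sum over removing one remaining piece with nothing left below it):
  1 left: {3}→1  {6}→1
  2 left: {0,3}→1  {3,6}→2  {5,6}→1
  3 left: {0,3,6}→3  {3,5,6}→3  {4,5,6}→1
  4 left: {0,3,5,6}→6  {2,4,5,6}→1  {3,4,5,6}→4
  5 left: {0,3,4,5,6}→10  {1,2,4,5,6}→1  {2,3,4,5,6}→5
  placing 0:c first → 6 extensions
  placing 1:z first → 15 extensions
total linear extensions = 21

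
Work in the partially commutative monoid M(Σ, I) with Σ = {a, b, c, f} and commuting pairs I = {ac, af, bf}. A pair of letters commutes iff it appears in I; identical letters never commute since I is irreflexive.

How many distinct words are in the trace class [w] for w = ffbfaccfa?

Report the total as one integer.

74

#0=f has no predecessor
#1=f depends on [0:f]
#2=b has no predecessor
#3=f depends on [1:f]
#4=a depends on [2:b]
#5=c depends on [2:b, 3:f]
#6=c depends on [5:c]
#7=f depends on [6:c]
#8=a depends on [4:a]
sources: [0:f, 2:b]
N(rest) = Σ N(rest − s) over sources s of rest; N(one piece) = 1:
  size 1 → [7]=1  [8]=1
  size 2 → [4,8]=1  [6,7]=1  [7,8]=2
  size 3 → [4,7,8]=3  [5,6,7]=1  [6,7,8]=3
  size 4 → [3,5,6,7]=1  [4,6,7,8]=6  [5,6,7,8]=4
  size 5 → [1,3,5,6,7]=1  [3,5,6,7,8]=5  [4,5,6,7,8]=10
  size 6 → [0,1,3,5,6,7]=1  [1,3,5,6,7,8]=6  [2,4,5,6,7,8]=10  [3,4,5,6,7,8]=15
  size 7 → [0,1,3,5,6,7,8]=7  [1,3,4,5,6,7,8]=21  [2,3,4,5,6,7,8]=25
  first=0(f) contributes 46
  first=2(b) contributes 28
|[w]| = 74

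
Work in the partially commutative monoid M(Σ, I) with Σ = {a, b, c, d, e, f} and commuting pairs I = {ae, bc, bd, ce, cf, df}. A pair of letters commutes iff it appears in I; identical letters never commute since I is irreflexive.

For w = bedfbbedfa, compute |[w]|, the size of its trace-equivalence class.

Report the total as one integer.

#0=b has no predecessor
#1=e depends on [0:b]
#2=d depends on [1:e]
#3=f depends on [1:e]
#4=b depends on [3:f]
#5=b depends on [4:b]
#6=e depends on [2:d, 5:b]
#7=d depends on [6:e]
#8=f depends on [6:e]
#9=a depends on [7:d, 8:f]
sources: [0:b]
N(rest) = Σ N(rest − s) over sources s of rest; N(one piece) = 1:
  size 1 → [9]=1
  size 2 → [7,9]=1  [8,9]=1
  size 3 → [7,8,9]=2
  size 4 → [6,7,8,9]=2
  size 5 → [2,6,7,8,9]=2  [5,6,7,8,9]=2
  size 6 → [2,5,6,7,8,9]=4  [4,5,6,7,8,9]=2
  size 7 → [2,4,5,6,7,8,9]=6  [3,4,5,6,7,8,9]=2
  size 8 → [2,3,4,5,6,7,8,9]=8
  first=0(b) contributes 8

8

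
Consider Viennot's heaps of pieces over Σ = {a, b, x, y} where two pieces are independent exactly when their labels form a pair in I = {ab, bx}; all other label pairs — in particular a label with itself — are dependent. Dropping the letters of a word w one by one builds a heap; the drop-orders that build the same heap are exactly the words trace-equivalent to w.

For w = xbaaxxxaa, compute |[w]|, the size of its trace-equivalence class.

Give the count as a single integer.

0(x) covers ∅
1(b) covers ∅
2(a) covers 0:x
3(a) covers 2:a
4(x) covers 3:a
5(x) covers 4:x
6(x) covers 5:x
7(a) covers 6:x
8(a) covers 7:a
floor of heap: 0:x, 1:b
completions by unplaced set U, small U first (add the entries for U minus each lowest piece of U):
  |U|=1: {1}:1  {8}:1
  |U|=2: {1,8}:2  {7,8}:1
  |U|=3: {1,7,8}:3  {6,7,8}:1
  |U|=4: {1,6,7,8}:4  {5,6,7,8}:1
  |U|=5: {1,5,6,7,8}:5  {4,5,6,7,8}:1
  |U|=6: {1,4,5,6,7,8}:6  {3,4,5,6,7,8}:1
  |U|=7: {1,3,4,5,6,7,8}:7  {2,3,4,5,6,7,8}:1
  start at 0(x): 8
  start at 1(b): 1
sum over floor = 9

9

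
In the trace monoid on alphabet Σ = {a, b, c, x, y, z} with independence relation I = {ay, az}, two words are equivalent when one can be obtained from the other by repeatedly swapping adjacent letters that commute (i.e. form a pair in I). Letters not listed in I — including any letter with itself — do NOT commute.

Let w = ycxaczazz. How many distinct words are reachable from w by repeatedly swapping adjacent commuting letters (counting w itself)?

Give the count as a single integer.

0(y) covers ∅
1(c) covers 0:y
2(x) covers 1:c
3(a) covers 2:x
4(c) covers 3:a
5(z) covers 4:c
6(a) covers 4:c
7(z) covers 5:z
8(z) covers 7:z
floor of heap: 0:y
completions by unplaced set U, small U first (add the entries for U minus each lowest piece of U):
  |U|=1: {6}:1  {8}:1
  |U|=2: {6,8}:2  {7,8}:1
  |U|=3: {5,7,8}:1  {6,7,8}:3
  |U|=4: {5,6,7,8}:4
  |U|=5: {4,5,6,7,8}:4
  |U|=6: {3,4,5,6,7,8}:4
  |U|=7: {2,3,4,5,6,7,8}:4
  start at 0(y): 4

4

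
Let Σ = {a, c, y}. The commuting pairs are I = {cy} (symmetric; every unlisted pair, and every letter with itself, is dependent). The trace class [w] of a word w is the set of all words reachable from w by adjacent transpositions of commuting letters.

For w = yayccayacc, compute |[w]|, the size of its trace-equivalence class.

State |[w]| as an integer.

3

#0=y has no predecessor
#1=a depends on [0:y]
#2=y depends on [1:a]
#3=c depends on [1:a]
#4=c depends on [3:c]
#5=a depends on [2:y, 4:c]
#6=y depends on [5:a]
#7=a depends on [6:y]
#8=c depends on [7:a]
#9=c depends on [8:c]
sources: [0:y]
N(rest) = Σ N(rest − s) over sources s of rest; N(one piece) = 1:
  size 1 → [9]=1
  size 2 → [8,9]=1
  size 3 → [7,8,9]=1
  size 4 → [6,7,8,9]=1
  size 5 → [5,6,7,8,9]=1
  size 6 → [2,5,6,7,8,9]=1  [4,5,6,7,8,9]=1
  size 7 → [2,4,5,6,7,8,9]=2  [3,4,5,6,7,8,9]=1
  size 8 → [2,3,4,5,6,7,8,9]=3
  first=0(y) contributes 3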